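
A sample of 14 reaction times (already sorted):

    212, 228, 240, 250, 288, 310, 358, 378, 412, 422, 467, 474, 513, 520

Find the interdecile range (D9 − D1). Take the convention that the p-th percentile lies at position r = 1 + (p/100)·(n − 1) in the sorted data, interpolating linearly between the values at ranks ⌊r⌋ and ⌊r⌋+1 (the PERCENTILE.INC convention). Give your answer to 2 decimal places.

269.70

n = 14.
P10: r = 2.3; ranks 2–3 are 228, 240; interpolating gives 231.6.
P90: r = 12.7; ranks 12–13 are 474, 513; interpolating gives 501.3.
Difference: 501.3 − 231.6 = 269.7.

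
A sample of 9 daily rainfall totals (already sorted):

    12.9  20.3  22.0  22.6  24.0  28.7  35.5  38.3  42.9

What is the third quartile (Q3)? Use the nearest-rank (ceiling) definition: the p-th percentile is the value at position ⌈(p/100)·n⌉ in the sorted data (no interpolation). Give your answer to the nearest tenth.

35.5

n = 9.
Position = ⌈75/100 · 9⌉ = ⌈6.75⌉ = 7.
The value at rank 7 is 35.5.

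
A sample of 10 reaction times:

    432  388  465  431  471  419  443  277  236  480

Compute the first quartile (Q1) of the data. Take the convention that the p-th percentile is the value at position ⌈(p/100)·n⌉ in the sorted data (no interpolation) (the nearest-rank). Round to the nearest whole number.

Sorted: 236, 277, 388, 419, 431, 432, 443, 465, 471, 480.
n = 10.
Position = ⌈25/100 · 10⌉ = ⌈2.5⌉ = 3.
The value at rank 3 is 388.

388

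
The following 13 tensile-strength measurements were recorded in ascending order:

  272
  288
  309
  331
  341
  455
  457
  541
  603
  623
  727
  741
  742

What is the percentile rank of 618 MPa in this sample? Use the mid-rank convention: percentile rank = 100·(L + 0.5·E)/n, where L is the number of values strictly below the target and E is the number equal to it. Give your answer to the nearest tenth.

69.2

Count below 618: L = 9; count equal: E = 0; n = 13.
Percentile rank = 100·(9 + 0.5·0)/13 = 100·9/13 = 69.23.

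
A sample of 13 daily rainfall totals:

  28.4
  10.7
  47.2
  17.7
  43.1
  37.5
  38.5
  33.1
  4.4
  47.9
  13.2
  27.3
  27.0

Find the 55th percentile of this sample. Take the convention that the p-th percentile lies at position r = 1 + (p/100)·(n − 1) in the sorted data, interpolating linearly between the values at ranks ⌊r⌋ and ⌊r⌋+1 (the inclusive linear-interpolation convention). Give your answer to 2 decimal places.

Sorted: 4.4, 10.7, 13.2, 17.7, 27.0, 27.3, 28.4, 33.1, 37.5, 38.5, 43.1, 47.2, 47.9.
n = 13.
r = 1 + (55/100)·(13 − 1) = 1 + 6.6 = 7.6.
Rank 7 is 28.4 and rank 8 is 33.1.
Interpolate: 28.4 + 0.6·(33.1 − 28.4) = 28.4 + 0.6·4.7 = 31.22.

31.22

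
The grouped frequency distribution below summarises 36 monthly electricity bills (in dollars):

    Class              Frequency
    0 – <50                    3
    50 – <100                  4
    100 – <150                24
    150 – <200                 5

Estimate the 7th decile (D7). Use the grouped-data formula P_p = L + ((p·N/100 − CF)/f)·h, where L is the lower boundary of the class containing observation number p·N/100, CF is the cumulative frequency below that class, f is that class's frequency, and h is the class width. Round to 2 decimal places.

N = 36; target position k = 70/100 · 36 = 25.2.
Cumulative frequencies: 3, 7, 31, 36.
Observation 25.2 falls in the class 100 – <150.
L = 100, CF = 7, f = 24, h = 50.
P70 = 100 + ((25.2 − 7)/24)·50 = 100 + 37.9167 = 137.917.

137.92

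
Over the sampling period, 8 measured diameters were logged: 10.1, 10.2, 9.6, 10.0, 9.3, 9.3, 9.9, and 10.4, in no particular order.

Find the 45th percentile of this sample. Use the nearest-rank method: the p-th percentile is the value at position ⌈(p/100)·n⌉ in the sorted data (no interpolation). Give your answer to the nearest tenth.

Sorted: 9.3, 9.3, 9.6, 9.9, 10.0, 10.1, 10.2, 10.4.
n = 8.
Position = ⌈45/100 · 8⌉ = ⌈3.6⌉ = 4.
The value at rank 4 is 9.9.

9.9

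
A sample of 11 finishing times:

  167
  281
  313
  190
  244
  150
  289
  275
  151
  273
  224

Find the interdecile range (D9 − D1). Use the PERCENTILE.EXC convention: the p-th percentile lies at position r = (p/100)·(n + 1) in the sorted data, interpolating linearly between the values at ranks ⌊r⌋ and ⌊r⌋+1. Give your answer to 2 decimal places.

Sorted: 150, 151, 167, 190, 224, 244, 273, 275, 281, 289, 313.
n = 11.
P10: r = 1.2; ranks 1–2 are 150, 151; interpolating gives 150.2.
P90: r = 10.8; ranks 10–11 are 289, 313; interpolating gives 308.2.
Difference: 308.2 − 150.2 = 158.

158.00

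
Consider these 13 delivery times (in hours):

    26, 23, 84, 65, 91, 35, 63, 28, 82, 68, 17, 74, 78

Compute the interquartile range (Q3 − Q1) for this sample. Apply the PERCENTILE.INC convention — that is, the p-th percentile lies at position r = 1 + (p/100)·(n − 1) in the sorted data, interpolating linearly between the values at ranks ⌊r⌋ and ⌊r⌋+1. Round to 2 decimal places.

Sorted: 17, 23, 26, 28, 35, 63, 65, 68, 74, 78, 82, 84, 91.
n = 13.
P25: r = 4 (integer) → 28.
P75: r = 10 (integer) → 78.
Difference: 78 − 28 = 50.

50.00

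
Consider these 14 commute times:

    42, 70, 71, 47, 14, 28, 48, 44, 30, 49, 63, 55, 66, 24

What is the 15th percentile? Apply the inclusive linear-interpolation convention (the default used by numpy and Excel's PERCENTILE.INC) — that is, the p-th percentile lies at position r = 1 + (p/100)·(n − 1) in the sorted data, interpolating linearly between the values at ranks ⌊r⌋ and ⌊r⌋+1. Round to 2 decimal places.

Sorted: 14, 24, 28, 30, 42, 44, 47, 48, 49, 55, 63, 66, 70, 71.
n = 14.
r = 1 + (15/100)·(14 − 1) = 1 + 1.95 = 2.95.
Rank 2 is 24 and rank 3 is 28.
Interpolate: 24 + 0.95·(28 − 24) = 24 + 0.95·4 = 27.8.

27.80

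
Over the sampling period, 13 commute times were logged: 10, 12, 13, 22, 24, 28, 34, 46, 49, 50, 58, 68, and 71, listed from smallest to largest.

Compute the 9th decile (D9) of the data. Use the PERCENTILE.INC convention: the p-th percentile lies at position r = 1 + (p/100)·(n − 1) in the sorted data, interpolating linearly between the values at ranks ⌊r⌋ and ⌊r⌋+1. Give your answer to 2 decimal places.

n = 13.
r = 1 + (90/100)·(13 − 1) = 1 + 10.8 = 11.8.
Rank 11 is 58 and rank 12 is 68.
Interpolate: 58 + 0.8·(68 − 58) = 58 + 0.8·10 = 66.

66.00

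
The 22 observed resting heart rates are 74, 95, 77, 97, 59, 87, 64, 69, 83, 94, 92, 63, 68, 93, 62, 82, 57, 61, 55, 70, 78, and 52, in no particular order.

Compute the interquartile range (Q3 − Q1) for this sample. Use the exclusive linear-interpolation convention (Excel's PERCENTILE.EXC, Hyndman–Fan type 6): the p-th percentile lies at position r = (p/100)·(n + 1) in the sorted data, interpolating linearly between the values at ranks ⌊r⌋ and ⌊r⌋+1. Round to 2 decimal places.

26.50

Sorted: 52, 55, 57, 59, 61, 62, 63, 64, 68, 69, 70, 74, 77, 78, 82, 83, 87, 92, 93, 94, 95, 97.
n = 22.
P25: r = 5.75; ranks 5–6 are 61, 62; interpolating gives 61.75.
P75: r = 17.25; ranks 17–18 are 87, 92; interpolating gives 88.25.
Difference: 88.25 − 61.75 = 26.5.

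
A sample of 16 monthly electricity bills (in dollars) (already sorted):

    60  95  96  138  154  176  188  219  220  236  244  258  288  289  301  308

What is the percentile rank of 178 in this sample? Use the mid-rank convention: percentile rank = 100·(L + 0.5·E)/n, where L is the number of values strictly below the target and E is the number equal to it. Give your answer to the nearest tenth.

37.5

Count below 178: L = 6; count equal: E = 0; n = 16.
Percentile rank = 100·(6 + 0.5·0)/16 = 100·6/16 = 37.5.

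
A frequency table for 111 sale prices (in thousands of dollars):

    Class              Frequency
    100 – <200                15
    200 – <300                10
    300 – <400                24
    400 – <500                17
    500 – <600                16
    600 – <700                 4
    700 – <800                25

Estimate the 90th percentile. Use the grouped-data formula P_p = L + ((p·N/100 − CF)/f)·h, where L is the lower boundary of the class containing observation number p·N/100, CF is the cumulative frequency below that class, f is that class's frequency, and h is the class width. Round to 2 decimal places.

N = 111; target position k = 90/100 · 111 = 99.9.
Cumulative frequencies: 15, 25, 49, 66, 82, 86, 111.
Observation 99.9 falls in the class 700 – <800.
L = 700, CF = 86, f = 25, h = 100.
P90 = 700 + ((99.9 − 86)/25)·100 = 700 + 55.6 = 755.6.

755.60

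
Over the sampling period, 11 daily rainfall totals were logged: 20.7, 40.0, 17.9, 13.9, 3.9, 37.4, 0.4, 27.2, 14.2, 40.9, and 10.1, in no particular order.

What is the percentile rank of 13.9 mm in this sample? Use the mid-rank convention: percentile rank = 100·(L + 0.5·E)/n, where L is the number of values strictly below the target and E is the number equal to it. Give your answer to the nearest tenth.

31.8

Sorted: 0.4, 3.9, 10.1, 13.9, 14.2, 17.9, 20.7, 27.2, 37.4, 40.0, 40.9.
Count below 13.9: L = 3; count equal: E = 1; n = 11.
Percentile rank = 100·(3 + 0.5·1)/11 = 100·3.5/11 = 31.82.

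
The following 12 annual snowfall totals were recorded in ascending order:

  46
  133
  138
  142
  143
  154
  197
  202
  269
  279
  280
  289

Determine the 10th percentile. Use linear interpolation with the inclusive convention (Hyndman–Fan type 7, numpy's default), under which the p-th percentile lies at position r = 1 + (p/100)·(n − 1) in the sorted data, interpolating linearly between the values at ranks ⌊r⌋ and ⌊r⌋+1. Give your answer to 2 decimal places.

n = 12.
r = 1 + (10/100)·(12 − 1) = 1 + 1.1 = 2.1.
Rank 2 is 133 and rank 3 is 138.
Interpolate: 133 + 0.1·(138 − 133) = 133 + 0.1·5 = 133.5.

133.50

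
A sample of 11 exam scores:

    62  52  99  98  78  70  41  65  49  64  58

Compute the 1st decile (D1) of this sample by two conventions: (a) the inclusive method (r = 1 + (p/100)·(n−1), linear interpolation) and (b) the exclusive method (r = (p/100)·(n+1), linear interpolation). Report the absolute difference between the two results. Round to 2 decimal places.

6.40

Sorted: 41, 49, 52, 58, 62, 64, 65, 70, 78, 98, 99.
n = 11.
(a) r = 2 → value at rank 2 = 49.
(b) r = 1.2; between ranks 1 (41) and 2 (49): 42.6.
|49 − 42.6| = 6.4.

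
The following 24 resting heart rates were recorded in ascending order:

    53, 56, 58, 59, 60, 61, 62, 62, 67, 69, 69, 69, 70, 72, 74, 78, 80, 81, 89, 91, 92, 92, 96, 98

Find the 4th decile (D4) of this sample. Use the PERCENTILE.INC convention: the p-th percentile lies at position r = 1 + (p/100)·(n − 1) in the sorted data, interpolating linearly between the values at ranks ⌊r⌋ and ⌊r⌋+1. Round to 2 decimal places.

69.00

n = 24.
r = 1 + (40/100)·(24 − 1) = 1 + 9.2 = 10.2.
Rank 10 is 69 and rank 11 is 69.
Interpolate: 69 + 0.2·(69 − 69) = 69 + 0.2·0 = 69.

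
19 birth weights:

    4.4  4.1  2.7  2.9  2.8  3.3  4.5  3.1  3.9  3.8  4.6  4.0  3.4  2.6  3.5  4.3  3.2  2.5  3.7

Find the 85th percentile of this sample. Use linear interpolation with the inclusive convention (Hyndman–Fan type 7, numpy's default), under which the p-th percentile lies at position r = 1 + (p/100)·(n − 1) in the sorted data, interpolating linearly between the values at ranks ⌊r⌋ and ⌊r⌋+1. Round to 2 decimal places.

Sorted: 2.5, 2.6, 2.7, 2.8, 2.9, 3.1, 3.2, 3.3, 3.4, 3.5, 3.7, 3.8, 3.9, 4.0, 4.1, 4.3, 4.4, 4.5, 4.6.
n = 19.
r = 1 + (85/100)·(19 − 1) = 1 + 15.3 = 16.3.
Rank 16 is 4.3 and rank 17 is 4.4.
Interpolate: 4.3 + 0.3·(4.4 − 4.3) = 4.3 + 0.3·0.1 = 4.33.

4.33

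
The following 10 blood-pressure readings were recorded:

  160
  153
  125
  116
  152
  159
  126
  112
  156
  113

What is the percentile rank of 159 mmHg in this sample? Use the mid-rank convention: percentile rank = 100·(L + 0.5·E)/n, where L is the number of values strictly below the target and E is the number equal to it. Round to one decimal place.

85.0

Sorted: 112, 113, 116, 125, 126, 152, 153, 156, 159, 160.
Count below 159: L = 8; count equal: E = 1; n = 10.
Percentile rank = 100·(8 + 0.5·1)/10 = 100·8.5/10 = 85.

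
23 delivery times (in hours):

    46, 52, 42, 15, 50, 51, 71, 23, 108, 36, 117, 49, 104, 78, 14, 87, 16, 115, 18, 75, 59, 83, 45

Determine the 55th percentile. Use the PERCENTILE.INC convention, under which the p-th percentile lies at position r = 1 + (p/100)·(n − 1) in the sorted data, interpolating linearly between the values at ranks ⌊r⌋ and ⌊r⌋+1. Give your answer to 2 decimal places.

52.70

Sorted: 14, 15, 16, 18, 23, 36, 42, 45, 46, 49, 50, 51, 52, 59, 71, 75, 78, 83, 87, 104, 108, 115, 117.
n = 23.
r = 1 + (55/100)·(23 − 1) = 1 + 12.1 = 13.1.
Rank 13 is 52 and rank 14 is 59.
Interpolate: 52 + 0.1·(59 − 52) = 52 + 0.1·7 = 52.7.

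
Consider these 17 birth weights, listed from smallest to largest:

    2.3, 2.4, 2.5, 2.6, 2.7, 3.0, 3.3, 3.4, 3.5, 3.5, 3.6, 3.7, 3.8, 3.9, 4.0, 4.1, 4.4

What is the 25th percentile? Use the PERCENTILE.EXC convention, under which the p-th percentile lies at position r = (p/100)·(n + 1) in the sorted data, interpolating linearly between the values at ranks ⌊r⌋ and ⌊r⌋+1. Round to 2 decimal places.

n = 17.
r = (25/100)·(17 + 1) = 4.5.
Rank 4 is 2.6 and rank 5 is 2.7.
Interpolate: 2.6 + 0.5·(2.7 − 2.6) = 2.6 + 0.5·0.1 = 2.65.

2.65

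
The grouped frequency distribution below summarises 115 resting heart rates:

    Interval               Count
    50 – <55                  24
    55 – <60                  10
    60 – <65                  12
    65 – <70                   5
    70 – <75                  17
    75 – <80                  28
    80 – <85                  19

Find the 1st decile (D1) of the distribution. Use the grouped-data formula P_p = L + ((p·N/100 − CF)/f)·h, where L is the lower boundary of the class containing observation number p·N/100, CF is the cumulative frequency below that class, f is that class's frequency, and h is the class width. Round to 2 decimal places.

52.40

N = 115; target position k = 10/100 · 115 = 11.5.
Cumulative frequencies: 24, 34, 46, 51, 68, 96, 115.
Observation 11.5 falls in the class 50 – <55.
L = 50, CF = 0, f = 24, h = 5.
P10 = 50 + ((11.5 − 0)/24)·5 = 50 + 2.39583 = 52.3958.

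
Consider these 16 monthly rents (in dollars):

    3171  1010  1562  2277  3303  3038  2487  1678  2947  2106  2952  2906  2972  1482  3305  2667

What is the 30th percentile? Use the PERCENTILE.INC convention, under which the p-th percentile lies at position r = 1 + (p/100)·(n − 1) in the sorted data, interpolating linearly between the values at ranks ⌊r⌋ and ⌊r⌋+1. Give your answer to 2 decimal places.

2191.50

Sorted: 1010, 1482, 1562, 1678, 2106, 2277, 2487, 2667, 2906, 2947, 2952, 2972, 3038, 3171, 3303, 3305.
n = 16.
r = 1 + (30/100)·(16 − 1) = 1 + 4.5 = 5.5.
Rank 5 is 2106 and rank 6 is 2277.
Interpolate: 2106 + 0.5·(2277 − 2106) = 2106 + 0.5·171 = 2191.5.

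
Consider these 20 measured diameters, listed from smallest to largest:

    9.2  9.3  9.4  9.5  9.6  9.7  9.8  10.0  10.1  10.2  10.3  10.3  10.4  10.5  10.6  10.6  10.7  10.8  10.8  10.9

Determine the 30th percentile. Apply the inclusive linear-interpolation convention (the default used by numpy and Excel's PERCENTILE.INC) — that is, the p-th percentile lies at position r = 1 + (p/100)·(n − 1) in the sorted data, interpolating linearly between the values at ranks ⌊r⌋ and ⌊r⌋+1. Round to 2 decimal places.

n = 20.
r = 1 + (30/100)·(20 − 1) = 1 + 5.7 = 6.7.
Rank 6 is 9.7 and rank 7 is 9.8.
Interpolate: 9.7 + 0.7·(9.8 − 9.7) = 9.7 + 0.7·0.1 = 9.77.

9.77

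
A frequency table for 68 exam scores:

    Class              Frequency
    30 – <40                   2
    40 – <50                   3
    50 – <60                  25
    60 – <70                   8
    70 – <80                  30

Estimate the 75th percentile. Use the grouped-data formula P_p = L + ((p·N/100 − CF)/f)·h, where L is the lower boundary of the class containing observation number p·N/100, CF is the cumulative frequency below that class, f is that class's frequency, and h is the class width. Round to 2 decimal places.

N = 68; target position k = 75/100 · 68 = 51.
Cumulative frequencies: 2, 5, 30, 38, 68.
Observation 51 falls in the class 70 – <80.
L = 70, CF = 38, f = 30, h = 10.
P75 = 70 + ((51 − 38)/30)·10 = 70 + 4.33333 = 74.3333.

74.33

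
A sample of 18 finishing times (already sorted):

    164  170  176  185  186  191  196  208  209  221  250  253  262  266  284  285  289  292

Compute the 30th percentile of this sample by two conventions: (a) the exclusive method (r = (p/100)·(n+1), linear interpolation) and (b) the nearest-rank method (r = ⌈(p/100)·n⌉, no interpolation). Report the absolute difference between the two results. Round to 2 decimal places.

1.50

n = 18.
(a) r = 5.7; between ranks 5 (186) and 6 (191): 189.5.
(b) the nearest-rank method: rank 6 → 191.
|189.5 − 191| = 1.5.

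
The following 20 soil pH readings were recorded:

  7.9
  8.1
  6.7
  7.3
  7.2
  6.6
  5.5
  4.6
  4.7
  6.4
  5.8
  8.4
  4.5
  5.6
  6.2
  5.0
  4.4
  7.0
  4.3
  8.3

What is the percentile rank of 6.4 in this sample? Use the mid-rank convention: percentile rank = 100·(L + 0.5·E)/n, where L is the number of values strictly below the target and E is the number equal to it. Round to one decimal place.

Sorted: 4.3, 4.4, 4.5, 4.6, 4.7, 5.0, 5.5, 5.6, 5.8, 6.2, 6.4, 6.6, 6.7, 7.0, 7.2, 7.3, 7.9, 8.1, 8.3, 8.4.
Count below 6.4: L = 10; count equal: E = 1; n = 20.
Percentile rank = 100·(10 + 0.5·1)/20 = 100·10.5/20 = 52.5.

52.5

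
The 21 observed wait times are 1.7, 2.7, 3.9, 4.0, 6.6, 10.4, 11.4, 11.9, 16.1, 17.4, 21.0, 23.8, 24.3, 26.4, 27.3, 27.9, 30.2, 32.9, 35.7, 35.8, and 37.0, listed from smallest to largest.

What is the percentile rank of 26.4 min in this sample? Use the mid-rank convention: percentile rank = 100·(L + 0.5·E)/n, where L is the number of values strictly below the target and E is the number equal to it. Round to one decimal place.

Count below 26.4: L = 13; count equal: E = 1; n = 21.
Percentile rank = 100·(13 + 0.5·1)/21 = 100·13.5/21 = 64.29.

64.3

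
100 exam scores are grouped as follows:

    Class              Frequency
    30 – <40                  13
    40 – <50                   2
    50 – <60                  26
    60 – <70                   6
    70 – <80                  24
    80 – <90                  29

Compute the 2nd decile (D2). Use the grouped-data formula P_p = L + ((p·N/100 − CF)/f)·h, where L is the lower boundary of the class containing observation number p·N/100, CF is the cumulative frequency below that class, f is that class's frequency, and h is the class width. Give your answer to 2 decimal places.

51.92

N = 100; target position k = 20/100 · 100 = 20.
Cumulative frequencies: 13, 15, 41, 47, 71, 100.
Observation 20 falls in the class 50 – <60.
L = 50, CF = 15, f = 26, h = 10.
P20 = 50 + ((20 − 15)/26)·10 = 50 + 1.92308 = 51.9231.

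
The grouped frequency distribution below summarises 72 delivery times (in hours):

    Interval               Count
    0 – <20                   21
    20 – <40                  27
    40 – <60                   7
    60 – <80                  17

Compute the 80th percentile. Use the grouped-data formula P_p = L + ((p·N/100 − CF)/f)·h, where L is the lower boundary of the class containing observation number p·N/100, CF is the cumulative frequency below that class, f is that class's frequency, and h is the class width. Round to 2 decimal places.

N = 72; target position k = 80/100 · 72 = 57.6.
Cumulative frequencies: 21, 48, 55, 72.
Observation 57.6 falls in the class 60 – <80.
L = 60, CF = 55, f = 17, h = 20.
P80 = 60 + ((57.6 − 55)/17)·20 = 60 + 3.05882 = 63.0588.

63.06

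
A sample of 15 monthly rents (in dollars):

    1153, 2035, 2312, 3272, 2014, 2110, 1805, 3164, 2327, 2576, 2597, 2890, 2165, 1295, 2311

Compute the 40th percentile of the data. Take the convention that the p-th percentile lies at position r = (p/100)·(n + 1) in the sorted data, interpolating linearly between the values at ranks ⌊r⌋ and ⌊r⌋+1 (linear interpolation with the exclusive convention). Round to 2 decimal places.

Sorted: 1153, 1295, 1805, 2014, 2035, 2110, 2165, 2311, 2312, 2327, 2576, 2597, 2890, 3164, 3272.
n = 15.
r = (40/100)·(15 + 1) = 6.4.
Rank 6 is 2110 and rank 7 is 2165.
Interpolate: 2110 + 0.4·(2165 − 2110) = 2110 + 0.4·55 = 2132.

2132.00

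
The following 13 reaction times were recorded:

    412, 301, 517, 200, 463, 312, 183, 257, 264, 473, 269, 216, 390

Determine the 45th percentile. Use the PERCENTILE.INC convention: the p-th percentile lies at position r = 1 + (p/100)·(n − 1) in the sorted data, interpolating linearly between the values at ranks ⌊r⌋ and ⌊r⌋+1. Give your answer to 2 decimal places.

Sorted: 183, 200, 216, 257, 264, 269, 301, 312, 390, 412, 463, 473, 517.
n = 13.
r = 1 + (45/100)·(13 − 1) = 1 + 5.4 = 6.4.
Rank 6 is 269 and rank 7 is 301.
Interpolate: 269 + 0.4·(301 − 269) = 269 + 0.4·32 = 281.8.

281.80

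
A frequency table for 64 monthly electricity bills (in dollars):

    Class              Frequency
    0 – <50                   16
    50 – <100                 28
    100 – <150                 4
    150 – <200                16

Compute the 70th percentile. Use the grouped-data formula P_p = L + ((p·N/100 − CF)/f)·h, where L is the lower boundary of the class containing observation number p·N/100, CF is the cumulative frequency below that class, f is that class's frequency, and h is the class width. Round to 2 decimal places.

N = 64; target position k = 70/100 · 64 = 44.8.
Cumulative frequencies: 16, 44, 48, 64.
Observation 44.8 falls in the class 100 – <150.
L = 100, CF = 44, f = 4, h = 50.
P70 = 100 + ((44.8 − 44)/4)·50 = 100 + 10 = 110.

110.00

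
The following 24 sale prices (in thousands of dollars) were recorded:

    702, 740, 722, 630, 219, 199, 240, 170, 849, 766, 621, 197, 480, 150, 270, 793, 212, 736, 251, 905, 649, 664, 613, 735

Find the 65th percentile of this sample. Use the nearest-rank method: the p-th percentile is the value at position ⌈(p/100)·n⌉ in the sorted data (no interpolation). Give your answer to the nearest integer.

Sorted: 150, 170, 197, 199, 212, 219, 240, 251, 270, 480, 613, 621, 630, 649, 664, 702, 722, 735, 736, 740, 766, 793, 849, 905.
n = 24.
Position = ⌈65/100 · 24⌉ = ⌈15.6⌉ = 16.
The value at rank 16 is 702.

702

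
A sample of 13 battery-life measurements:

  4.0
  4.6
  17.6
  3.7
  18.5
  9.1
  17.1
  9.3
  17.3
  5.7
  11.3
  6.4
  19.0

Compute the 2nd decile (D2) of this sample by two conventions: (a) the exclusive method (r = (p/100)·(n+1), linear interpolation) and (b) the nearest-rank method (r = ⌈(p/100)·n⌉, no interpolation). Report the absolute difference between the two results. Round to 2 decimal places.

0.12

Sorted: 3.7, 4.0, 4.6, 5.7, 6.4, 9.1, 9.3, 11.3, 17.1, 17.3, 17.6, 18.5, 19.0.
n = 13.
(a) r = 2.8; between ranks 2 (4.0) and 3 (4.6): 4.48.
(b) the nearest-rank method: rank 3 → 4.6.
|4.48 − 4.6| = 0.12.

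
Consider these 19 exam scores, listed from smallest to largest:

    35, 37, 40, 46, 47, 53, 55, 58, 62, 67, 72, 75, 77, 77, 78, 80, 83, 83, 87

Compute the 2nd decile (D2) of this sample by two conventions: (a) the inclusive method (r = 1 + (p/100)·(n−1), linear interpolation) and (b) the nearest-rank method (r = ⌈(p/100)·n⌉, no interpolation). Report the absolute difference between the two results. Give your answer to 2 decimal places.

n = 19.
(a) r = 4.6; between ranks 4 (46) and 5 (47): 46.6.
(b) the nearest-rank method: rank 4 → 46.
|46.6 − 46| = 0.6.

0.60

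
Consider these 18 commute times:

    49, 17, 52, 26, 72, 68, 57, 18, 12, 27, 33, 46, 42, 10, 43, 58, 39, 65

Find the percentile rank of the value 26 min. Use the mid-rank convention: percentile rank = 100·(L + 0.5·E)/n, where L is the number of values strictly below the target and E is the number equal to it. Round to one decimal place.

Sorted: 10, 12, 17, 18, 26, 27, 33, 39, 42, 43, 46, 49, 52, 57, 58, 65, 68, 72.
Count below 26: L = 4; count equal: E = 1; n = 18.
Percentile rank = 100·(4 + 0.5·1)/18 = 100·4.5/18 = 25.

25.0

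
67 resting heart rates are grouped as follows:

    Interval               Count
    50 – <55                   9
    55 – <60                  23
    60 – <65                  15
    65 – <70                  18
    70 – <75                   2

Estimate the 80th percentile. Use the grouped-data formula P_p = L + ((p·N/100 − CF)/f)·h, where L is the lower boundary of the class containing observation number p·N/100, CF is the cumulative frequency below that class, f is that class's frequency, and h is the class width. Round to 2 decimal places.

N = 67; target position k = 80/100 · 67 = 53.6.
Cumulative frequencies: 9, 32, 47, 65, 67.
Observation 53.6 falls in the class 65 – <70.
L = 65, CF = 47, f = 18, h = 5.
P80 = 65 + ((53.6 − 47)/18)·5 = 65 + 1.83333 = 66.8333.

66.83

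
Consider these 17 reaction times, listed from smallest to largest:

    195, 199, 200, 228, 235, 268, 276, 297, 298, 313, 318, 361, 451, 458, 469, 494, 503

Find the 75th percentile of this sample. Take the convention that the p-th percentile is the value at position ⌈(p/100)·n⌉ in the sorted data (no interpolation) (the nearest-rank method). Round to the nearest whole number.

n = 17.
Position = ⌈75/100 · 17⌉ = ⌈12.75⌉ = 13.
The value at rank 13 is 451.

451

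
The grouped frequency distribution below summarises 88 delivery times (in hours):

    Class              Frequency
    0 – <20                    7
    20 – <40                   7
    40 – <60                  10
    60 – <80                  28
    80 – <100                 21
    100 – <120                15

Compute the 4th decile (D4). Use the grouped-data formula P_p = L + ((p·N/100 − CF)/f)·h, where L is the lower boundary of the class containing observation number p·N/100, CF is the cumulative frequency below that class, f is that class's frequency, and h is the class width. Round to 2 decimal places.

N = 88; target position k = 40/100 · 88 = 35.2.
Cumulative frequencies: 7, 14, 24, 52, 73, 88.
Observation 35.2 falls in the class 60 – <80.
L = 60, CF = 24, f = 28, h = 20.
P40 = 60 + ((35.2 − 24)/28)·20 = 60 + 8 = 68.

68.00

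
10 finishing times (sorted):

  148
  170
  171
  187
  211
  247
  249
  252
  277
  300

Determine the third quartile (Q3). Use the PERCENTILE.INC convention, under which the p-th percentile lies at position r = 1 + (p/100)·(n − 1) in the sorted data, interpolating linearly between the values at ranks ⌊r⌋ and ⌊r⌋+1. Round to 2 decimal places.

251.25

n = 10.
r = 1 + (75/100)·(10 − 1) = 1 + 6.75 = 7.75.
Rank 7 is 249 and rank 8 is 252.
Interpolate: 249 + 0.75·(252 − 249) = 249 + 0.75·3 = 251.25.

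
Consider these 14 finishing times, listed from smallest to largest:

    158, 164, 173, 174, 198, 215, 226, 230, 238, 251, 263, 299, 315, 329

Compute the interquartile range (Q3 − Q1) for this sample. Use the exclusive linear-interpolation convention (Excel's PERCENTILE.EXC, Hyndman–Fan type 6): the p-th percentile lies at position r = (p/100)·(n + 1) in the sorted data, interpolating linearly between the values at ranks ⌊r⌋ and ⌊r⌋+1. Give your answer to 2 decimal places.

n = 14.
P25: r = 3.75; ranks 3–4 are 173, 174; interpolating gives 173.75.
P75: r = 11.25; ranks 11–12 are 263, 299; interpolating gives 272.
Difference: 272 − 173.75 = 98.25.

98.25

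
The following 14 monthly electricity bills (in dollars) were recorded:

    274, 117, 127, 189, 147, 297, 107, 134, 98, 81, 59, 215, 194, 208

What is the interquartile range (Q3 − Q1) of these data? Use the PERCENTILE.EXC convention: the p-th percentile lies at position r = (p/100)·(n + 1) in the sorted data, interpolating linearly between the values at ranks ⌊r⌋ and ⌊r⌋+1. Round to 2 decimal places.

105.00

Sorted: 59, 81, 98, 107, 117, 127, 134, 147, 189, 194, 208, 215, 274, 297.
n = 14.
P25: r = 3.75; ranks 3–4 are 98, 107; interpolating gives 104.75.
P75: r = 11.25; ranks 11–12 are 208, 215; interpolating gives 209.75.
Difference: 209.75 − 104.75 = 105.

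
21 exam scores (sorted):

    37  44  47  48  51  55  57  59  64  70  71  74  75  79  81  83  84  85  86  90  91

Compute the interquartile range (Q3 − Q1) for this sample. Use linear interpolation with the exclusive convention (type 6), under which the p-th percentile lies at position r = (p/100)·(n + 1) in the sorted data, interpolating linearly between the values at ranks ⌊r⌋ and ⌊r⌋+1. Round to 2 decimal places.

n = 21.
P25: r = 5.5; ranks 5–6 are 51, 55; interpolating gives 53.
P75: r = 16.5; ranks 16–17 are 83, 84; interpolating gives 83.5.
Difference: 83.5 − 53 = 30.5.

30.50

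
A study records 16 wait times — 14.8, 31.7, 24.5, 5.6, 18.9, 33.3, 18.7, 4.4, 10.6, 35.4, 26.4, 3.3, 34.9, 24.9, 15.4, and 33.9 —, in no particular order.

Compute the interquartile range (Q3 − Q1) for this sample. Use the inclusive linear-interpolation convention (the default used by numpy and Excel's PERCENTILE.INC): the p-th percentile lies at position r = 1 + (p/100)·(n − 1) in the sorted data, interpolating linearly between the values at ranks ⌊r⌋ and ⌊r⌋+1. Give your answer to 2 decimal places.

Sorted: 3.3, 4.4, 5.6, 10.6, 14.8, 15.4, 18.7, 18.9, 24.5, 24.9, 26.4, 31.7, 33.3, 33.9, 34.9, 35.4.
n = 16.
P25: r = 4.75; ranks 4–5 are 10.6, 14.8; interpolating gives 13.75.
P75: r = 12.25; ranks 12–13 are 31.7, 33.3; interpolating gives 32.1.
Difference: 32.1 − 13.75 = 18.35.

18.35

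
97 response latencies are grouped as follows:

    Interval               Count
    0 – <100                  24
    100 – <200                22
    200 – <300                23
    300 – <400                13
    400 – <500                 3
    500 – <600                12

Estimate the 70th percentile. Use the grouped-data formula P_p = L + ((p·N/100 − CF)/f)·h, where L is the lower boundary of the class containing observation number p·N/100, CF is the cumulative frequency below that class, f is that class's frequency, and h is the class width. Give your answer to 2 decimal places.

N = 97; target position k = 70/100 · 97 = 67.9.
Cumulative frequencies: 24, 46, 69, 82, 85, 97.
Observation 67.9 falls in the class 200 – <300.
L = 200, CF = 46, f = 23, h = 100.
P70 = 200 + ((67.9 − 46)/23)·100 = 200 + 95.2174 = 295.217.

295.22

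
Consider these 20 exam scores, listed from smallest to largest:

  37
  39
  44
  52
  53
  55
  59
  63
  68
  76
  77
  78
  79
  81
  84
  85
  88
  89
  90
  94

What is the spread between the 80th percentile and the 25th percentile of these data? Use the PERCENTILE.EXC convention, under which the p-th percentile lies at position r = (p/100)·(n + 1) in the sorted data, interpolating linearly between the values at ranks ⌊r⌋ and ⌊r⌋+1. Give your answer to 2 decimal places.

33.90

n = 20.
P25: r = 5.25; ranks 5–6 are 53, 55; interpolating gives 53.5.
P80: r = 16.8; ranks 16–17 are 85, 88; interpolating gives 87.4.
Difference: 87.4 − 53.5 = 33.9.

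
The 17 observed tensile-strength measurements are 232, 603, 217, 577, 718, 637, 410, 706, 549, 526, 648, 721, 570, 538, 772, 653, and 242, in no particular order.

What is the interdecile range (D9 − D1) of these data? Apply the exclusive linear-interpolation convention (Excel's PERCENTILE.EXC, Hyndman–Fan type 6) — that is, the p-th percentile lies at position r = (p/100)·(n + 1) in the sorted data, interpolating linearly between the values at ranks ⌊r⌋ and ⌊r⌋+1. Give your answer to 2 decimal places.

502.20

Sorted: 217, 232, 242, 410, 526, 538, 549, 570, 577, 603, 637, 648, 653, 706, 718, 721, 772.
n = 17.
P10: r = 1.8; ranks 1–2 are 217, 232; interpolating gives 229.
P90: r = 16.2; ranks 16–17 are 721, 772; interpolating gives 731.2.
Difference: 731.2 − 229 = 502.2.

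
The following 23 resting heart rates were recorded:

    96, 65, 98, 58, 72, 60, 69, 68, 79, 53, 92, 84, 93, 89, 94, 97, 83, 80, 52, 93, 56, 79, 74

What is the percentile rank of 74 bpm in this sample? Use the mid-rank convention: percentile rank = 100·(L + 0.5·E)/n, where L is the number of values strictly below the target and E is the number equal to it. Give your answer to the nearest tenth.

Sorted: 52, 53, 56, 58, 60, 65, 68, 69, 72, 74, 79, 79, 80, 83, 84, 89, 92, 93, 93, 94, 96, 97, 98.
Count below 74: L = 9; count equal: E = 1; n = 23.
Percentile rank = 100·(9 + 0.5·1)/23 = 100·9.5/23 = 41.3.

41.3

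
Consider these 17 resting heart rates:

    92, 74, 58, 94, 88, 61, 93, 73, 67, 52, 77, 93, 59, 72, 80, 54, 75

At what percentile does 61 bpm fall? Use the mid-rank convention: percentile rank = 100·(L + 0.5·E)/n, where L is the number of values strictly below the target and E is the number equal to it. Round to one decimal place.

26.5

Sorted: 52, 54, 58, 59, 61, 67, 72, 73, 74, 75, 77, 80, 88, 92, 93, 93, 94.
Count below 61: L = 4; count equal: E = 1; n = 17.
Percentile rank = 100·(4 + 0.5·1)/17 = 100·4.5/17 = 26.47.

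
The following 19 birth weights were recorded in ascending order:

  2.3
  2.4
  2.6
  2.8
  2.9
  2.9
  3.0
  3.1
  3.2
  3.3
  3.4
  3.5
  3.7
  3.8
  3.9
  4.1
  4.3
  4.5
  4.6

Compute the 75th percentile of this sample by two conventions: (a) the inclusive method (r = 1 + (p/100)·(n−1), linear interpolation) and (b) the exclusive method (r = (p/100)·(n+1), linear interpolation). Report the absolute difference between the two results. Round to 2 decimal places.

0.05

n = 19.
(a) r = 14.5; between ranks 14 (3.8) and 15 (3.9): 3.85.
(b) r = 15 → value at rank 15 = 3.9.
|3.85 − 3.9| = 0.05.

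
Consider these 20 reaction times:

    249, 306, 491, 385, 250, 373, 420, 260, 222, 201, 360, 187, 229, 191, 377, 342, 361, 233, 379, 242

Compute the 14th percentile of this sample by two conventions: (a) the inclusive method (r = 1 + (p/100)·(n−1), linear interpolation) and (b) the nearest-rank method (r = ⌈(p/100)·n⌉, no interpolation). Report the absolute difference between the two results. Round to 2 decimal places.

Sorted: 187, 191, 201, 222, 229, 233, 242, 249, 250, 260, 306, 342, 360, 361, 373, 377, 379, 385, 420, 491.
n = 20.
(a) r = 3.66; between ranks 3 (201) and 4 (222): 214.86.
(b) the nearest-rank method: rank 3 → 201.
|214.86 − 201| = 13.86.

13.86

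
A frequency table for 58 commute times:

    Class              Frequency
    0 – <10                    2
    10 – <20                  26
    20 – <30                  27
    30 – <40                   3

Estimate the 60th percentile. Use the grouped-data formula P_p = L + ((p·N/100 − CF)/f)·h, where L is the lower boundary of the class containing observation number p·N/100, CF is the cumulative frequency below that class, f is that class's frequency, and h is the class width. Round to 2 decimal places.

N = 58; target position k = 60/100 · 58 = 34.8.
Cumulative frequencies: 2, 28, 55, 58.
Observation 34.8 falls in the class 20 – <30.
L = 20, CF = 28, f = 27, h = 10.
P60 = 20 + ((34.8 − 28)/27)·10 = 20 + 2.51852 = 22.5185.

22.52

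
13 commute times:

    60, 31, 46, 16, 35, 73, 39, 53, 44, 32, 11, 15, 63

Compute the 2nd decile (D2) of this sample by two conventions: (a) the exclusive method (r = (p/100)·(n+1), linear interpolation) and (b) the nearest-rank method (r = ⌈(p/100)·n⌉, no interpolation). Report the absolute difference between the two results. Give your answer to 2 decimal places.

Sorted: 11, 15, 16, 31, 32, 35, 39, 44, 46, 53, 60, 63, 73.
n = 13.
(a) r = 2.8; between ranks 2 (15) and 3 (16): 15.8.
(b) the nearest-rank method: rank 3 → 16.
|15.8 − 16| = 0.2.

0.20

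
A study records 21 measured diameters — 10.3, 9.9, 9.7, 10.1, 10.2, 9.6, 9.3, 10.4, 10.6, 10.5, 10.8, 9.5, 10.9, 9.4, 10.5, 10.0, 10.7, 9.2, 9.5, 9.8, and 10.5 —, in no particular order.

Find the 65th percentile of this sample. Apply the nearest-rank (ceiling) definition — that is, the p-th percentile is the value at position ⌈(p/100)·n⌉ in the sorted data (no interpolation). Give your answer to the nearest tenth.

Sorted: 9.2, 9.3, 9.4, 9.5, 9.5, 9.6, 9.7, 9.8, 9.9, 10.0, 10.1, 10.2, 10.3, 10.4, 10.5, 10.5, 10.5, 10.6, 10.7, 10.8, 10.9.
n = 21.
Position = ⌈65/100 · 21⌉ = ⌈13.65⌉ = 14.
The value at rank 14 is 10.4.

10.4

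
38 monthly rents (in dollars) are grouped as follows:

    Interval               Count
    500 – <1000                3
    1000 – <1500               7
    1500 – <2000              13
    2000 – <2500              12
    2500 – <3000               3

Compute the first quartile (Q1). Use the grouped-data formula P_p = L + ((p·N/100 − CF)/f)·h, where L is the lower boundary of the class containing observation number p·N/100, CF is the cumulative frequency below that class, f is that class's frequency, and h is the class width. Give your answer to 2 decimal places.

1464.29

N = 38; target position k = 25/100 · 38 = 9.5.
Cumulative frequencies: 3, 10, 23, 35, 38.
Observation 9.5 falls in the class 1000 – <1500.
L = 1000, CF = 3, f = 7, h = 500.
P25 = 1000 + ((9.5 − 3)/7)·500 = 1000 + 464.286 = 1464.29.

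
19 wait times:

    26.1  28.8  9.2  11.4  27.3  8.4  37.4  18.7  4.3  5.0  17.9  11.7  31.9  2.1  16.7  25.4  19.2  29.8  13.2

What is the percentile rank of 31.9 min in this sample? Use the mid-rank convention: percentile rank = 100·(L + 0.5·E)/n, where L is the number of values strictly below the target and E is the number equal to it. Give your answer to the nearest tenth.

92.1

Sorted: 2.1, 4.3, 5.0, 8.4, 9.2, 11.4, 11.7, 13.2, 16.7, 17.9, 18.7, 19.2, 25.4, 26.1, 27.3, 28.8, 29.8, 31.9, 37.4.
Count below 31.9: L = 17; count equal: E = 1; n = 19.
Percentile rank = 100·(17 + 0.5·1)/19 = 100·17.5/19 = 92.11.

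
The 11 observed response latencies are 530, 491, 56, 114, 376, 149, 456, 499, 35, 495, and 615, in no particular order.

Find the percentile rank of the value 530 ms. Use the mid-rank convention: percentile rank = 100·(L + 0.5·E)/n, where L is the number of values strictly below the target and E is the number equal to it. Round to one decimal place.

86.4

Sorted: 35, 56, 114, 149, 376, 456, 491, 495, 499, 530, 615.
Count below 530: L = 9; count equal: E = 1; n = 11.
Percentile rank = 100·(9 + 0.5·1)/11 = 100·9.5/11 = 86.36.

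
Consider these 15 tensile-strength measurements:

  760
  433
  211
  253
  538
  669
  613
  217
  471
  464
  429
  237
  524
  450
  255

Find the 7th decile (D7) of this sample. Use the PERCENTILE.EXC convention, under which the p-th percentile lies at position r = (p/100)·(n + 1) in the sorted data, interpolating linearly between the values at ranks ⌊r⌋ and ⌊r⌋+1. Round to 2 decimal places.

Sorted: 211, 217, 237, 253, 255, 429, 433, 450, 464, 471, 524, 538, 613, 669, 760.
n = 15.
r = (70/100)·(15 + 1) = 11.2.
Rank 11 is 524 and rank 12 is 538.
Interpolate: 524 + 0.2·(538 − 524) = 524 + 0.2·14 = 526.8.

526.80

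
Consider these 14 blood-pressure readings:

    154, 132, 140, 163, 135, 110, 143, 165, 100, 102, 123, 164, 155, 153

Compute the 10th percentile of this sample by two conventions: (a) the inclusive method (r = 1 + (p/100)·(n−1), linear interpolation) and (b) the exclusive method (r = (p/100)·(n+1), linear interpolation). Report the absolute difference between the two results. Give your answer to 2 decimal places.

Sorted: 100, 102, 110, 123, 132, 135, 140, 143, 153, 154, 155, 163, 164, 165.
n = 14.
(a) r = 2.3; between ranks 2 (102) and 3 (110): 104.4.
(b) r = 1.5; between ranks 1 (100) and 2 (102): 101.
|104.4 − 101| = 3.4.

3.40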